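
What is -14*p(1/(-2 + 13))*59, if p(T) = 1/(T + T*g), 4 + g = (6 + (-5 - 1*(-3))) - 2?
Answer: 9086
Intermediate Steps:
g = -2 (g = -4 + ((6 + (-5 - 1*(-3))) - 2) = -4 + ((6 + (-5 + 3)) - 2) = -4 + ((6 - 2) - 2) = -4 + (4 - 2) = -4 + 2 = -2)
p(T) = -1/T (p(T) = 1/(T + T*(-2)) = 1/(T - 2*T) = 1/(-T) = -1/T)
-14*p(1/(-2 + 13))*59 = -(-14)/(1/(-2 + 13))*59 = -(-14)/(1/11)*59 = -(-14)/1/11*59 = -(-14)*11*59 = -14*(-11)*59 = 154*59 = 9086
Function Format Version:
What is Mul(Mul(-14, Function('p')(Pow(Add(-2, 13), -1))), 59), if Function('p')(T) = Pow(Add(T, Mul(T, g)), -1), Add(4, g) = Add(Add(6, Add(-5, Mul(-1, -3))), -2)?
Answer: 9086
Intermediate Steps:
g = -2 (g = Add(-4, Add(Add(6, Add(-5, Mul(-1, -3))), -2)) = Add(-4, Add(Add(6, Add(-5, 3)), -2)) = Add(-4, Add(Add(6, -2), -2)) = Add(-4, Add(4, -2)) = Add(-4, 2) = -2)
Function('p')(T) = Mul(-1, Pow(T, -1)) (Function('p')(T) = Pow(Add(T, Mul(T, -2)), -1) = Pow(Add(T, Mul(-2, T)), -1) = Pow(Mul(-1, T), -1) = Mul(-1, Pow(T, -1)))
Mul(Mul(-14, Function('p')(Pow(Add(-2, 13), -1))), 59) = Mul(Mul(-14, Mul(-1, Pow(Pow(Add(-2, 13), -1), -1))), 59) = Mul(Mul(-14, Mul(-1, Pow(Pow(11, -1), -1))), 59) = Mul(Mul(-14, Mul(-1, Pow(Rational(1, 11), -1))), 59) = Mul(Mul(-14, Mul(-1, 11)), 59) = Mul(Mul(-14, -11), 59) = Mul(154, 59) = 9086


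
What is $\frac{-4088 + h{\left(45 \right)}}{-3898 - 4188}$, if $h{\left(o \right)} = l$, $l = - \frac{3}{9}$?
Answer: $\frac{12265}{24258} \approx 0.50561$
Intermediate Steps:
$l = - \frac{1}{3}$ ($l = \left(-3\right) \frac{1}{9} = - \frac{1}{3} \approx -0.33333$)
$h{\left(o \right)} = - \frac{1}{3}$
$\frac{-4088 + h{\left(45 \right)}}{-3898 - 4188} = \frac{-4088 - \frac{1}{3}}{-3898 - 4188} = - \frac{12265}{3 \left(-8086\right)} = \left(- \frac{12265}{3}\right) \left(- \frac{1}{8086}\right) = \frac{12265}{24258}$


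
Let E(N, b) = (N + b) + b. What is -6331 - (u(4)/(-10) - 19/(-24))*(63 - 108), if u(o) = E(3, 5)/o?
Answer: -6310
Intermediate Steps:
E(N, b) = N + 2*b
u(o) = 13/o (u(o) = (3 + 2*5)/o = (3 + 10)/o = 13/o)
-6331 - (u(4)/(-10) - 19/(-24))*(63 - 108) = -6331 - ((13/4)/(-10) - 19/(-24))*(63 - 108) = -6331 - ((13*(¼))*(-⅒) - 19*(-1/24))*(-45) = -6331 - ((13/4)*(-⅒) + 19/24)*(-45) = -6331 - (-13/40 + 19/24)*(-45) = -6331 - 7*(-45)/15 = -6331 - 1*(-21) = -6331 + 21 = -6310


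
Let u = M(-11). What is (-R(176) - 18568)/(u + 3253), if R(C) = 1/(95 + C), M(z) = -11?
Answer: -5031929/878582 ≈ -5.7273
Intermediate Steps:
u = -11
(-R(176) - 18568)/(u + 3253) = (-1/(95 + 176) - 18568)/(-11 + 3253) = (-1/271 - 18568)/3242 = (-1*1/271 - 18568)*(1/3242) = (-1/271 - 18568)*(1/3242) = -5031929/271*1/3242 = -5031929/878582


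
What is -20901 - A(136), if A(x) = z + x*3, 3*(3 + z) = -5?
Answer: -63913/3 ≈ -21304.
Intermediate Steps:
z = -14/3 (z = -3 + (1/3)*(-5) = -3 - 5/3 = -14/3 ≈ -4.6667)
A(x) = -14/3 + 3*x (A(x) = -14/3 + x*3 = -14/3 + 3*x)
-20901 - A(136) = -20901 - (-14/3 + 3*136) = -20901 - (-14/3 + 408) = -20901 - 1*1210/3 = -20901 - 1210/3 = -63913/3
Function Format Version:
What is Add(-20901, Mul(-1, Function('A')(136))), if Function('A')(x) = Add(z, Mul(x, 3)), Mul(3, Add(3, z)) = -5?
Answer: Rational(-63913, 3) ≈ -21304.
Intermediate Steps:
z = Rational(-14, 3) (z = Add(-3, Mul(Rational(1, 3), -5)) = Add(-3, Rational(-5, 3)) = Rational(-14, 3) ≈ -4.6667)
Function('A')(x) = Add(Rational(-14, 3), Mul(3, x)) (Function('A')(x) = Add(Rational(-14, 3), Mul(x, 3)) = Add(Rational(-14, 3), Mul(3, x)))
Add(-20901, Mul(-1, Function('A')(136))) = Add(-20901, Mul(-1, Add(Rational(-14, 3), Mul(3, 136)))) = Add(-20901, Mul(-1, Add(Rational(-14, 3), 408))) = Add(-20901, Mul(-1, Rational(1210, 3))) = Add(-20901, Rational(-1210, 3)) = Rational(-63913, 3)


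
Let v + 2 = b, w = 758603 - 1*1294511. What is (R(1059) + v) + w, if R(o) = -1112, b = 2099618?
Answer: 1562596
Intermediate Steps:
w = -535908 (w = 758603 - 1294511 = -535908)
v = 2099616 (v = -2 + 2099618 = 2099616)
(R(1059) + v) + w = (-1112 + 2099616) - 535908 = 2098504 - 535908 = 1562596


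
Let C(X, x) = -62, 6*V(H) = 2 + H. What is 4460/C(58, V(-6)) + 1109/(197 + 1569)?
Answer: -3903801/54746 ≈ -71.307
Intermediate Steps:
V(H) = ⅓ + H/6 (V(H) = (2 + H)/6 = ⅓ + H/6)
4460/C(58, V(-6)) + 1109/(197 + 1569) = 4460/(-62) + 1109/(197 + 1569) = 4460*(-1/62) + 1109/1766 = -2230/31 + 1109*(1/1766) = -2230/31 + 1109/1766 = -3903801/54746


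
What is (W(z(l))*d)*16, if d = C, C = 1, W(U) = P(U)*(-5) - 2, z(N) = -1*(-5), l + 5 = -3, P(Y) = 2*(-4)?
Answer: 608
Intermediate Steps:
P(Y) = -8
l = -8 (l = -5 - 3 = -8)
z(N) = 5
W(U) = 38 (W(U) = -8*(-5) - 2 = 40 - 2 = 38)
d = 1
(W(z(l))*d)*16 = (38*1)*16 = 38*16 = 608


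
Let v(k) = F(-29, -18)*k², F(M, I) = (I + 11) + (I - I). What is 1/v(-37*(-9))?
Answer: -1/776223 ≈ -1.2883e-6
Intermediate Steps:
F(M, I) = 11 + I (F(M, I) = (11 + I) + 0 = 11 + I)
v(k) = -7*k² (v(k) = (11 - 18)*k² = -7*k²)
1/v(-37*(-9)) = 1/(-7*(-37*(-9))²) = 1/(-7*333²) = 1/(-7*110889) = 1/(-776223) = -1/776223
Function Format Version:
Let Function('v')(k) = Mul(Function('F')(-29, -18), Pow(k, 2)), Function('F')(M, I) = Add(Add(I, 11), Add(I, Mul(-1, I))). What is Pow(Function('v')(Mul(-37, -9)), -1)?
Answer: Rational(-1, 776223) ≈ -1.2883e-6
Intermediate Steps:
Function('F')(M, I) = Add(11, I) (Function('F')(M, I) = Add(Add(11, I), 0) = Add(11, I))
Function('v')(k) = Mul(-7, Pow(k, 2)) (Function('v')(k) = Mul(Add(11, -18), Pow(k, 2)) = Mul(-7, Pow(k, 2)))
Pow(Function('v')(Mul(-37, -9)), -1) = Pow(Mul(-7, Pow(Mul(-37, -9), 2)), -1) = Pow(Mul(-7, Pow(333, 2)), -1) = Pow(Mul(-7, 110889), -1) = Pow(-776223, -1) = Rational(-1, 776223)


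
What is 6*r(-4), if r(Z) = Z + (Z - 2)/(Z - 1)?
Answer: -84/5 ≈ -16.800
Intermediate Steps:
r(Z) = Z + (-2 + Z)/(-1 + Z)
6*r(-4) = 6*((-2 + (-4)²)/(-1 - 4)) = 6*((-2 + 16)/(-5)) = 6*(-⅕*14) = 6*(-14/5) = -84/5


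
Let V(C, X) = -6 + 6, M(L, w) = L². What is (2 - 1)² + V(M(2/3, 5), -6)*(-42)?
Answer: 1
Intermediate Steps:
V(C, X) = 0
(2 - 1)² + V(M(2/3, 5), -6)*(-42) = (2 - 1)² + 0*(-42) = 1² + 0 = 1 + 0 = 1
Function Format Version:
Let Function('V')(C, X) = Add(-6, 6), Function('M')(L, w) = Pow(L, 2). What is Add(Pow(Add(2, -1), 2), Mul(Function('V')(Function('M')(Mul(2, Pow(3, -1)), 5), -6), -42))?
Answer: 1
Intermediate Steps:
Function('V')(C, X) = 0
Add(Pow(Add(2, -1), 2), Mul(Function('V')(Function('M')(Mul(2, Pow(3, -1)), 5), -6), -42)) = Add(Pow(Add(2, -1), 2), Mul(0, -42)) = Add(Pow(1, 2), 0) = Add(1, 0) = 1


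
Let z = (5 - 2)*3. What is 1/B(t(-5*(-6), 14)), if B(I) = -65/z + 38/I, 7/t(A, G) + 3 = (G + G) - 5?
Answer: 63/6385 ≈ 0.0098669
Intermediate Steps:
z = 9 (z = 3*3 = 9)
t(A, G) = 7/(-8 + 2*G) (t(A, G) = 7/(-3 + ((G + G) - 5)) = 7/(-3 + (2*G - 5)) = 7/(-3 + (-5 + 2*G)) = 7/(-8 + 2*G))
B(I) = -65/9 + 38/I
1/B(t(-5*(-6), 14)) = 1/(-65/9 + 38/((7/(2*(-4 + 14))))) = 1/(-65/9 + 38/(((7/2)/10))) = 1/(-65/9 + 38/(((7/2)*(⅒)))) = 1/(-65/9 + 38/(7/20)) = 1/(-65/9 + 38*(20/7)) = 1/(-65/9 + 760/7) = 1/(6385/63) = 63/6385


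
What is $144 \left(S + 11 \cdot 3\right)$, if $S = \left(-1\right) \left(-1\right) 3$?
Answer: $5184$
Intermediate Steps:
$S = 3$ ($S = 1 \cdot 3 = 3$)
$144 \left(S + 11 \cdot 3\right) = 144 \left(3 + 11 \cdot 3\right) = 144 \left(3 + 33\right) = 144 \cdot 36 = 5184$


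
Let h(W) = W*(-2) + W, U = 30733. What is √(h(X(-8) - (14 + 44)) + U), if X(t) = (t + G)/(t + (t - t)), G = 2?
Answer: √123161/2 ≈ 175.47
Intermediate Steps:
X(t) = (2 + t)/t (X(t) = (t + 2)/(t + (t - t)) = (2 + t)/(t + 0) = (2 + t)/t)
h(W) = -W (h(W) = -2*W + W = -W)
√(h(X(-8) - (14 + 44)) + U) = √(-((2 - 8)/(-8) - (14 + 44)) + 30733) = √(-(-⅛*(-6) - 1*58) + 30733) = √(-(¾ - 58) + 30733) = √(-1*(-229/4) + 30733) = √(229/4 + 30733) = √(123161/4) = √123161/2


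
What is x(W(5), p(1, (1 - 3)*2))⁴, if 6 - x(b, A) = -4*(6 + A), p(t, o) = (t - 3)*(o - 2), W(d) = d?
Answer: 37015056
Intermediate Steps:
p(t, o) = (-3 + t)*(-2 + o)
x(b, A) = 30 + 4*A (x(b, A) = 6 - (-4)*(6 + A) = 6 - (-24 - 4*A) = 6 + (24 + 4*A) = 30 + 4*A)
x(W(5), p(1, (1 - 3)*2))⁴ = (30 + 4*(6 - 3*(1 - 3)*2 - 2*1 + ((1 - 3)*2)*1))⁴ = (30 + 4*(6 - (-6)*2 - 2 - 2*2*1))⁴ = (30 + 4*(6 - 3*(-4) - 2 - 4*1))⁴ = (30 + 4*(6 + 12 - 2 - 4))⁴ = (30 + 4*12)⁴ = (30 + 48)⁴ = 78⁴ = 37015056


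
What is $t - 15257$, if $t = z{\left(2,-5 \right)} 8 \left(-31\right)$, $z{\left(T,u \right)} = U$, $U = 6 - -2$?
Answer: $-17241$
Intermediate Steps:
$U = 8$ ($U = 6 + 2 = 8$)
$z{\left(T,u \right)} = 8$
$t = -1984$ ($t = 8 \cdot 8 \left(-31\right) = 64 \left(-31\right) = -1984$)
$t - 15257 = -1984 - 15257 = -17241$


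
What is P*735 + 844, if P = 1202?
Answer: 884314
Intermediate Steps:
P*735 + 844 = 1202*735 + 844 = 883470 + 844 = 884314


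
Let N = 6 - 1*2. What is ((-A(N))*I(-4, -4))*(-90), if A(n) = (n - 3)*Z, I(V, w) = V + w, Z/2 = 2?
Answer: -2880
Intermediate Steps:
Z = 4 (Z = 2*2 = 4)
N = 4 (N = 6 - 2 = 4)
A(n) = -12 + 4*n (A(n) = (n - 3)*4 = (-3 + n)*4 = -12 + 4*n)
((-A(N))*I(-4, -4))*(-90) = ((-(-12 + 4*4))*(-4 - 4))*(-90) = (-(-12 + 16)*(-8))*(-90) = (-1*4*(-8))*(-90) = -4*(-8)*(-90) = 32*(-90) = -2880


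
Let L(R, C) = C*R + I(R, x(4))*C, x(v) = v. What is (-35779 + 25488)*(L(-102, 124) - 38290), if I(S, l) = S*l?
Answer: 1044845230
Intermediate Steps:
L(R, C) = 5*C*R (L(R, C) = C*R + (R*4)*C = C*R + (4*R)*C = C*R + 4*C*R = 5*C*R)
(-35779 + 25488)*(L(-102, 124) - 38290) = (-35779 + 25488)*(5*124*(-102) - 38290) = -10291*(-63240 - 38290) = -10291*(-101530) = 1044845230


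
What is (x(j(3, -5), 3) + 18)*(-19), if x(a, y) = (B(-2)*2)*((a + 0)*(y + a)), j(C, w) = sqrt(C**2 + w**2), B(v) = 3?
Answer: -4218 - 342*sqrt(34) ≈ -6212.2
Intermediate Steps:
x(a, y) = 6*a*(a + y) (x(a, y) = (3*2)*((a + 0)*(y + a)) = 6*(a*(a + y)) = 6*a*(a + y))
(x(j(3, -5), 3) + 18)*(-19) = (6*sqrt(3**2 + (-5)**2)*(sqrt(3**2 + (-5)**2) + 3) + 18)*(-19) = (6*sqrt(9 + 25)*(sqrt(9 + 25) + 3) + 18)*(-19) = (6*sqrt(34)*(sqrt(34) + 3) + 18)*(-19) = (6*sqrt(34)*(3 + sqrt(34)) + 18)*(-19) = (18 + 6*sqrt(34)*(3 + sqrt(34)))*(-19) = -342 - 114*sqrt(34)*(3 + sqrt(34))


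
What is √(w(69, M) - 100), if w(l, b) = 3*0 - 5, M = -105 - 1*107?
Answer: I*√105 ≈ 10.247*I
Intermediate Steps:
M = -212 (M = -105 - 107 = -212)
w(l, b) = -5 (w(l, b) = 0 - 5 = -5)
√(w(69, M) - 100) = √(-5 - 100) = √(-105) = I*√105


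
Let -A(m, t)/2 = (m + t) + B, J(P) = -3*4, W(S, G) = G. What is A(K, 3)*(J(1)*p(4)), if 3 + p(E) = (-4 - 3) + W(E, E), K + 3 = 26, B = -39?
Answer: 1872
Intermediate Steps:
K = 23 (K = -3 + 26 = 23)
p(E) = -10 + E (p(E) = -3 + ((-4 - 3) + E) = -3 + (-7 + E) = -10 + E)
J(P) = -12
A(m, t) = 78 - 2*m - 2*t (A(m, t) = -2*((m + t) - 39) = -2*(-39 + m + t) = 78 - 2*m - 2*t)
A(K, 3)*(J(1)*p(4)) = (78 - 2*23 - 2*3)*(-12*(-10 + 4)) = (78 - 46 - 6)*(-12*(-6)) = 26*72 = 1872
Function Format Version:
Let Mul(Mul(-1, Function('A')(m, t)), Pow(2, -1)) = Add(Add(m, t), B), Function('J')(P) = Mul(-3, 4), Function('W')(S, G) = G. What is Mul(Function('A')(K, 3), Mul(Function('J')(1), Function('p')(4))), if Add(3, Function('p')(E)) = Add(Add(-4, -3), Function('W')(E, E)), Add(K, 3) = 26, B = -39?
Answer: 1872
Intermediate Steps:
K = 23 (K = Add(-3, 26) = 23)
Function('p')(E) = Add(-10, E) (Function('p')(E) = Add(-3, Add(Add(-4, -3), E)) = Add(-3, Add(-7, E)) = Add(-10, E))
Function('J')(P) = -12
Function('A')(m, t) = Add(78, Mul(-2, m), Mul(-2, t)) (Function('A')(m, t) = Mul(-2, Add(Add(m, t), -39)) = Mul(-2, Add(-39, m, t)) = Add(78, Mul(-2, m), Mul(-2, t)))
Mul(Function('A')(K, 3), Mul(Function('J')(1), Function('p')(4))) = Mul(Add(78, Mul(-2, 23), Mul(-2, 3)), Mul(-12, Add(-10, 4))) = Mul(Add(78, -46, -6), Mul(-12, -6)) = Mul(26, 72) = 1872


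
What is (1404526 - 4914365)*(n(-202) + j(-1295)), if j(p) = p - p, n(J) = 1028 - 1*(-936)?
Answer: -6893323796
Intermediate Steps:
n(J) = 1964 (n(J) = 1028 + 936 = 1964)
j(p) = 0
(1404526 - 4914365)*(n(-202) + j(-1295)) = (1404526 - 4914365)*(1964 + 0) = -3509839*1964 = -6893323796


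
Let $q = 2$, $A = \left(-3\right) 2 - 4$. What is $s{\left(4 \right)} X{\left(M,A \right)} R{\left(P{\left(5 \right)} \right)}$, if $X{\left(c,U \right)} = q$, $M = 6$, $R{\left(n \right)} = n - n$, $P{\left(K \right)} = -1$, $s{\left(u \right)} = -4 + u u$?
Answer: $0$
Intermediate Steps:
$s{\left(u \right)} = -4 + u^{2}$
$A = -10$ ($A = -6 - 4 = -10$)
$R{\left(n \right)} = 0$
$X{\left(c,U \right)} = 2$
$s{\left(4 \right)} X{\left(M,A \right)} R{\left(P{\left(5 \right)} \right)} = \left(-4 + 4^{2}\right) 2 \cdot 0 = \left(-4 + 16\right) 2 \cdot 0 = 12 \cdot 2 \cdot 0 = 24 \cdot 0 = 0$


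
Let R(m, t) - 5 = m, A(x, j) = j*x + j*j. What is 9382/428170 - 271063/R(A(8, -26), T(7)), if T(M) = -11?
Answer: -58028303512/101262205 ≈ -573.05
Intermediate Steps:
A(x, j) = j**2 + j*x (A(x, j) = j*x + j**2 = j**2 + j*x)
R(m, t) = 5 + m
9382/428170 - 271063/R(A(8, -26), T(7)) = 9382/428170 - 271063/(5 - 26*(-26 + 8)) = 9382*(1/428170) - 271063/(5 - 26*(-18)) = 4691/214085 - 271063/(5 + 468) = 4691/214085 - 271063/473 = -58028303512/101262205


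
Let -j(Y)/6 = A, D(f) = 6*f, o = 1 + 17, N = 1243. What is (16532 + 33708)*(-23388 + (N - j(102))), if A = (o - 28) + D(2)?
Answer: -1111961920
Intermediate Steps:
o = 18
A = 2 (A = (18 - 28) + 6*2 = -10 + 12 = 2)
j(Y) = -12 (j(Y) = -6*2 = -12)
(16532 + 33708)*(-23388 + (N - j(102))) = (16532 + 33708)*(-23388 + (1243 - 1*(-12))) = 50240*(-23388 + (1243 + 12)) = 50240*(-23388 + 1255) = 50240*(-22133) = -1111961920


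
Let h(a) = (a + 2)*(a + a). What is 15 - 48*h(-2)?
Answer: 15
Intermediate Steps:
h(a) = 2*a*(2 + a) (h(a) = (2 + a)*(2*a) = 2*a*(2 + a))
15 - 48*h(-2) = 15 - 96*(-2)*(2 - 2) = 15 - 96*(-2)*0 = 15 - 48*0 = 15 + 0 = 15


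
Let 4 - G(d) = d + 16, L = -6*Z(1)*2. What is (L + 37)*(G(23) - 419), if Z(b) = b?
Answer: -11350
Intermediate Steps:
L = -12 (L = -6*1*2 = -6*2 = -12)
G(d) = -12 - d (G(d) = 4 - (d + 16) = 4 - (16 + d) = 4 + (-16 - d) = -12 - d)
(L + 37)*(G(23) - 419) = (-12 + 37)*((-12 - 1*23) - 419) = 25*((-12 - 23) - 419) = 25*(-35 - 419) = 25*(-454) = -11350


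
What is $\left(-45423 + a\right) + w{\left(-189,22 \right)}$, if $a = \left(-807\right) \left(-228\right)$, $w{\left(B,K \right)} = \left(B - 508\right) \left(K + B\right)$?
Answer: $254972$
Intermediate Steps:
$w{\left(B,K \right)} = \left(-508 + B\right) \left(B + K\right)$
$a = 183996$
$\left(-45423 + a\right) + w{\left(-189,22 \right)} = \left(-45423 + 183996\right) - \left(-80678 - 35721\right) = 138573 + \left(35721 + 96012 - 11176 - 4158\right) = 138573 + 116399 = 254972$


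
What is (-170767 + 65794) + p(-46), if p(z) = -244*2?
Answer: -105461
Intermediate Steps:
p(z) = -488
(-170767 + 65794) + p(-46) = (-170767 + 65794) - 488 = -104973 - 488 = -105461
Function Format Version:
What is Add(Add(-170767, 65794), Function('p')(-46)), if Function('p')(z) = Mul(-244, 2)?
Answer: -105461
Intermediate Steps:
Function('p')(z) = -488
Add(Add(-170767, 65794), Function('p')(-46)) = Add(Add(-170767, 65794), -488) = Add(-104973, -488) = -105461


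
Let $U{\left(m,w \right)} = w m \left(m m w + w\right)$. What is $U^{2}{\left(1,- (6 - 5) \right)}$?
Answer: $4$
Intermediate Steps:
$U{\left(m,w \right)} = m w \left(w + w m^{2}\right)$ ($U{\left(m,w \right)} = m w \left(m^{2} w + w\right) = m w \left(w m^{2} + w\right) = m w \left(w + w m^{2}\right)$)
$U^{2}{\left(1,- (6 - 5) \right)} = \left(1 \left(- (6 - 5)\right)^{2} \left(1 + 1^{2}\right)\right)^{2} = \left(1 \left(\left(-1\right) 1\right)^{2} \left(1 + 1\right)\right)^{2} = \left(1 \left(-1\right)^{2} \cdot 2\right)^{2} = \left(1 \cdot 1 \cdot 2\right)^{2} = 2^{2} = 4$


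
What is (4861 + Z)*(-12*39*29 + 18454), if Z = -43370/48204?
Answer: 285934192417/12051 ≈ 2.3727e+7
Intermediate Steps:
Z = -21685/24102 (Z = -43370*1/48204 = -21685/24102 ≈ -0.89972)
(4861 + Z)*(-12*39*29 + 18454) = (4861 - 21685/24102)*(-12*39*29 + 18454) = 117138137*(-468*29 + 18454)/24102 = 117138137*(-13572 + 18454)/24102 = (117138137/24102)*4882 = 285934192417/12051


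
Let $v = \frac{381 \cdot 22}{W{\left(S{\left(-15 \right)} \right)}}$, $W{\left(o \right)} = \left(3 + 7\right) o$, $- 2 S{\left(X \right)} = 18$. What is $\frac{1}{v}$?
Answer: $- \frac{15}{1397} \approx -0.010737$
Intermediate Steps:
$S{\left(X \right)} = -9$ ($S{\left(X \right)} = \left(- \frac{1}{2}\right) 18 = -9$)
$W{\left(o \right)} = 10 o$
$v = - \frac{1397}{15}$ ($v = \frac{381 \cdot 22}{10 \left(-9\right)} = \frac{8382}{-90} = 8382 \left(- \frac{1}{90}\right) = - \frac{1397}{15} \approx -93.133$)
$\frac{1}{v} = \frac{1}{- \frac{1397}{15}} = - \frac{15}{1397}$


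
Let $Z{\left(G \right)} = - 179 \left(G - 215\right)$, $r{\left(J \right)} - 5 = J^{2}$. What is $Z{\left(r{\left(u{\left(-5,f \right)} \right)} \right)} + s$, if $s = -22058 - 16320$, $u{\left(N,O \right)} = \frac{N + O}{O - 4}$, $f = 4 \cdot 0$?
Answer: $- \frac{17083}{16} \approx -1067.7$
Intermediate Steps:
$f = 0$
$u{\left(N,O \right)} = \frac{N + O}{-4 + O}$
$r{\left(J \right)} = 5 + J^{2}$
$Z{\left(G \right)} = 38485 - 179 G$ ($Z{\left(G \right)} = - 179 \left(-215 + G\right) = 38485 - 179 G$)
$s = -38378$ ($s = -22058 - 16320 = -38378$)
$Z{\left(r{\left(u{\left(-5,f \right)} \right)} \right)} + s = \left(38485 - 179 \left(5 + \left(\frac{-5 + 0}{-4 + 0}\right)^{2}\right)\right) - 38378 = \left(38485 - 179 \left(5 + \left(\frac{1}{-4} \left(-5\right)\right)^{2}\right)\right) - 38378 = \left(38485 - 179 \left(5 + \left(\left(- \frac{1}{4}\right) \left(-5\right)\right)^{2}\right)\right) - 38378 = \left(38485 - 179 \left(5 + \left(\frac{5}{4}\right)^{2}\right)\right) - 38378 = \left(38485 - 179 \left(5 + \frac{25}{16}\right)\right) - 38378 = \left(38485 - \frac{18795}{16}\right) - 38378 = \frac{596965}{16} - 38378 = - \frac{17083}{16}$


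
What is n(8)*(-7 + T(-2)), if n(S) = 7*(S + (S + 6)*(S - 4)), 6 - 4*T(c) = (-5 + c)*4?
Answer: 672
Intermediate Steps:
T(c) = 13/2 - c (T(c) = 3/2 - (-5 + c)*4/4 = 3/2 - (-20 + 4*c)/4 = 3/2 + (5 - c) = 13/2 - c)
n(S) = 7*S + 7*(-4 + S)*(6 + S) (n(S) = 7*(S + (6 + S)*(-4 + S)) = 7*(S + (-4 + S)*(6 + S)) = 7*S + 7*(-4 + S)*(6 + S))
n(8)*(-7 + T(-2)) = (-168 + 7*8² + 21*8)*(-7 + (13/2 - 1*(-2))) = (-168 + 7*64 + 168)*(-7 + (13/2 + 2)) = (-168 + 448 + 168)*(-7 + 17/2) = 448*(3/2) = 672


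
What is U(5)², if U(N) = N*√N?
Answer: 125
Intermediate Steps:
U(N) = N^(3/2)
U(5)² = (5^(3/2))² = (5*√5)² = 125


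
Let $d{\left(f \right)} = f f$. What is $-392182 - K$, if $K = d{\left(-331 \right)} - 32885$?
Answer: $-468858$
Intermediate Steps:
$d{\left(f \right)} = f^{2}$
$K = 76676$ ($K = \left(-331\right)^{2} - 32885 = 109561 - 32885 = 76676$)
$-392182 - K = -392182 - 76676 = -468858$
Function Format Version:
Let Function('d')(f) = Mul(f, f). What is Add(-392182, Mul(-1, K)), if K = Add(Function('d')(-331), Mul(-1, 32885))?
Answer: -468858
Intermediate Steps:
Function('d')(f) = Pow(f, 2)
K = 76676 (K = Add(Pow(-331, 2), Mul(-1, 32885)) = Add(109561, -32885) = 76676)
Add(-392182, Mul(-1, K)) = Add(-392182, Mul(-1, 76676)) = Add(-392182, -76676) = -468858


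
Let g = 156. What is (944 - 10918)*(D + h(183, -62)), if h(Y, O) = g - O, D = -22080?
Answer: 218051588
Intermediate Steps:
h(Y, O) = 156 - O
(944 - 10918)*(D + h(183, -62)) = (944 - 10918)*(-22080 + (156 - 1*(-62))) = -9974*(-22080 + (156 + 62)) = -9974*(-22080 + 218) = -9974*(-21862) = 218051588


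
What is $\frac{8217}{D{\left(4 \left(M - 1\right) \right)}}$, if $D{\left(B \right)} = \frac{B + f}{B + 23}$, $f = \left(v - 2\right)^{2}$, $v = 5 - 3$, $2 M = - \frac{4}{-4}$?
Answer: $- \frac{172557}{2} \approx -86279.0$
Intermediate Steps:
$M = \frac{1}{2}$ ($M = \frac{\left(-4\right) \frac{1}{-4}}{2} = \frac{\left(-4\right) \left(- \frac{1}{4}\right)}{2} = \frac{1}{2} \cdot 1 = \frac{1}{2} \approx 0.5$)
$v = 2$
$f = 0$ ($f = \left(2 - 2\right)^{2} = 0^{2} = 0$)
$D{\left(B \right)} = \frac{B}{23 + B}$ ($D{\left(B \right)} = \frac{B + 0}{B + 23} = \frac{B}{23 + B}$)
$\frac{8217}{D{\left(4 \left(M - 1\right) \right)}} = \frac{8217}{4 \left(\frac{1}{2} - 1\right) \frac{1}{23 + 4 \left(\frac{1}{2} - 1\right)}} = \frac{8217}{4 \left(- \frac{1}{2}\right) \frac{1}{23 + 4 \left(- \frac{1}{2}\right)}} = \frac{8217}{\left(-2\right) \frac{1}{23 - 2}} = \frac{8217}{\left(-2\right) \frac{1}{21}} = \frac{8217}{- \frac{2}{21}} = 8217 \left(- \frac{21}{2}\right) = - \frac{172557}{2}$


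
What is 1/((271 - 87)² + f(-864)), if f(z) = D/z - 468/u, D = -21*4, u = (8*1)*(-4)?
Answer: 18/609673 ≈ 2.9524e-5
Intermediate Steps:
u = -32 (u = 8*(-4) = -32)
D = -84
f(z) = 117/8 - 84/z (f(z) = -84/z - 468/(-32) = -84/z - 468*(-1/32) = -84/z + 117/8 = 117/8 - 84/z)
1/((271 - 87)² + f(-864)) = 1/((271 - 87)² + (117/8 - 84/(-864))) = 1/(184² + (117/8 - 84*(-1/864))) = 1/(33856 + (117/8 + 7/72)) = 1/(33856 + 265/18) = 1/(609673/18) = 18/609673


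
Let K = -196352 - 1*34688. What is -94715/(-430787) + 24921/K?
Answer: 586700567/5238369920 ≈ 0.11200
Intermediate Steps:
K = -231040 (K = -196352 - 34688 = -231040)
-94715/(-430787) + 24921/K = -94715/(-430787) + 24921/(-231040) = -94715*(-1/430787) + 24921*(-1/231040) = 4985/22673 - 24921/231040 = 586700567/5238369920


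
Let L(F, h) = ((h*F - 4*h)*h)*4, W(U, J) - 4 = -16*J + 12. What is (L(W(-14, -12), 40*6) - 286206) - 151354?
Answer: 46564040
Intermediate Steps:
W(U, J) = 16 - 16*J (W(U, J) = 4 + (-16*J + 12) = 4 + (12 - 16*J) = 16 - 16*J)
L(F, h) = 4*h*(-4*h + F*h) (L(F, h) = ((F*h - 4*h)*h)*4 = ((-4*h + F*h)*h)*4 = (h*(-4*h + F*h))*4 = 4*h*(-4*h + F*h))
(L(W(-14, -12), 40*6) - 286206) - 151354 = (4*(40*6)²*(-4 + (16 - 16*(-12))) - 286206) - 151354 = (4*240²*(-4 + (16 + 192)) - 286206) - 151354 = (4*57600*(-4 + 208) - 286206) - 151354 = (4*57600*204 - 286206) - 151354 = (47001600 - 286206) - 151354 = 46715394 - 151354 = 46564040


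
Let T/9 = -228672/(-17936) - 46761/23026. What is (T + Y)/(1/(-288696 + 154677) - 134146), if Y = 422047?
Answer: -1460328491274963759/464053671752765150 ≈ -3.1469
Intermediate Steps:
T = 2490016599/25812146 (T = 9*(-228672/(-17936) - 46761/23026) = 9*(-228672*(-1/17936) - 46761*1/23026) = 9*(14292/1121 - 46761/23026) = 9*(276668511/25812146) = 2490016599/25812146 ≈ 96.467)
(T + Y)/(1/(-288696 + 154677) - 134146) = (2490016599/25812146 + 422047)/(1/(-288696 + 154677) - 134146) = 10896428799461/(25812146*(1/(-134019) - 134146)) = 10896428799461/(25812146*(-1/134019 - 134146)) = 10896428799461/(25812146*(-17978112775/134019)) = (10896428799461/25812146)*(-134019/17978112775) = -1460328491274963759/464053671752765150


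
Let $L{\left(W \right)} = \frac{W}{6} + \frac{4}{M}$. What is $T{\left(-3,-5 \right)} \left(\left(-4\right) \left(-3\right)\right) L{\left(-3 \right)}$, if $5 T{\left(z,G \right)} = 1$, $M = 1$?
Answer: $\frac{42}{5} \approx 8.4$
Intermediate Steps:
$T{\left(z,G \right)} = \frac{1}{5}$ ($T{\left(z,G \right)} = \frac{1}{5} \cdot 1 = \frac{1}{5}$)
$L{\left(W \right)} = 4 + \frac{W}{6}$ ($L{\left(W \right)} = \frac{W}{6} + \frac{4}{1} = W \frac{1}{6} + 4 \cdot 1 = \frac{W}{6} + 4 = 4 + \frac{W}{6}$)
$T{\left(-3,-5 \right)} \left(\left(-4\right) \left(-3\right)\right) L{\left(-3 \right)} = \frac{\left(-4\right) \left(-3\right)}{5} \left(4 + \frac{1}{6} \left(-3\right)\right) = \frac{1}{5} \cdot 12 \left(4 - \frac{1}{2}\right) = \frac{12}{5} \cdot \frac{7}{2} = \frac{42}{5}$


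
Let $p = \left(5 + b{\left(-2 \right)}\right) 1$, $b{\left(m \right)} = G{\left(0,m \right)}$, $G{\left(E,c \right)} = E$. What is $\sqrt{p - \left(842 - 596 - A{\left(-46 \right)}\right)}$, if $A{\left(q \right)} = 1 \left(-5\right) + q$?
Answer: $2 i \sqrt{73} \approx 17.088 i$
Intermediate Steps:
$b{\left(m \right)} = 0$
$A{\left(q \right)} = -5 + q$
$p = 5$ ($p = \left(5 + 0\right) 1 = 5 \cdot 1 = 5$)
$\sqrt{p - \left(842 - 596 - A{\left(-46 \right)}\right)} = \sqrt{5 - \left(893 - 596\right)} = \sqrt{5 - 297} = \sqrt{-292} = 2 i \sqrt{73}$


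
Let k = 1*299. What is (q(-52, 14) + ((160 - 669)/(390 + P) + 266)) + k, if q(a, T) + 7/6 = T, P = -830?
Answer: 764267/1320 ≈ 578.99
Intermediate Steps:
q(a, T) = -7/6 + T
k = 299
(q(-52, 14) + ((160 - 669)/(390 + P) + 266)) + k = ((-7/6 + 14) + ((160 - 669)/(390 - 830) + 266)) + 299 = (77/6 + (-509/(-440) + 266)) + 299 = (77/6 + (-509*(-1/440) + 266)) + 299 = (77/6 + (509/440 + 266)) + 299 = (77/6 + 117549/440) + 299 = 369587/1320 + 299 = 764267/1320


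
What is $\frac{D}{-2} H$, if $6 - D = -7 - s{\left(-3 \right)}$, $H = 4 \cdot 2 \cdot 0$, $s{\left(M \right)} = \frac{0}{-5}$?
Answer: $0$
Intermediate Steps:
$s{\left(M \right)} = 0$ ($s{\left(M \right)} = 0 \left(- \frac{1}{5}\right) = 0$)
$H = 0$ ($H = 8 \cdot 0 = 0$)
$D = 13$ ($D = 6 - \left(-7 - 0\right) = 6 - \left(-7 + 0\right) = 6 - -7 = 6 + 7 = 13$)
$\frac{D}{-2} H = \frac{1}{-2} \cdot 13 \cdot 0 = \left(- \frac{1}{2}\right) 13 \cdot 0 = \left(- \frac{13}{2}\right) 0 = 0$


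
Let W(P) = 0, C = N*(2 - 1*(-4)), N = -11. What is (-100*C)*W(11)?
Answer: 0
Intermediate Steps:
C = -66 (C = -11*(2 - 1*(-4)) = -11*(2 + 4) = -11*6 = -66)
(-100*C)*W(11) = -100*(-66)*0 = 6600*0 = 0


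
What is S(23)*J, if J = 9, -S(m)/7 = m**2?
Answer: -33327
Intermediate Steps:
S(m) = -7*m**2
S(23)*J = -7*23**2*9 = -7*529*9 = -3703*9 = -33327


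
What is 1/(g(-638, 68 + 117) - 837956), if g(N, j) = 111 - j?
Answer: -1/838030 ≈ -1.1933e-6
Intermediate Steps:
1/(g(-638, 68 + 117) - 837956) = 1/((111 - (68 + 117)) - 837956) = 1/((111 - 1*185) - 837956) = 1/((111 - 185) - 837956) = 1/(-74 - 837956) = 1/(-838030) = -1/838030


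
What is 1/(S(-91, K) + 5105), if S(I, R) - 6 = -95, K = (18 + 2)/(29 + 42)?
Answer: 1/5016 ≈ 0.00019936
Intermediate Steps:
K = 20/71 ≈ 0.28169
S(I, R) = -89 (S(I, R) = 6 - 95 = -89)
1/(S(-91, K) + 5105) = 1/(-89 + 5105) = 1/5016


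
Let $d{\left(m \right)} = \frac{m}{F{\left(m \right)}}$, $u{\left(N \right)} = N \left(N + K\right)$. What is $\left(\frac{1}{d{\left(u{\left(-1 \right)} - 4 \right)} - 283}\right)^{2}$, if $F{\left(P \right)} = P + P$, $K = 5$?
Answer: $\frac{4}{319225} \approx 1.253 \cdot 10^{-5}$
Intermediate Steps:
$u{\left(N \right)} = N \left(5 + N\right)$ ($u{\left(N \right)} = N \left(N + 5\right) = N \left(5 + N\right)$)
$F{\left(P \right)} = 2 P$
$d{\left(m \right)} = \frac{1}{2}$ ($d{\left(m \right)} = \frac{m}{2 m} = m \frac{1}{2 m} = \frac{1}{2}$)
$\left(\frac{1}{d{\left(u{\left(-1 \right)} - 4 \right)} - 283}\right)^{2} = \left(\frac{1}{\frac{1}{2} - 283}\right)^{2} = \left(\frac{1}{- \frac{565}{2}}\right)^{2} = \left(- \frac{2}{565}\right)^{2} = \frac{4}{319225}$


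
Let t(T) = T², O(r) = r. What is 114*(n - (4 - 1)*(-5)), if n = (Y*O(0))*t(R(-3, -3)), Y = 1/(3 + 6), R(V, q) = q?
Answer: 1710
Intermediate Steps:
Y = ⅑ (Y = 1/9 = ⅑ ≈ 0.11111)
n = 0 (n = ((⅑)*0)*(-3)² = 0*9 = 0)
114*(n - (4 - 1)*(-5)) = 114*(0 - (4 - 1)*(-5)) = 114*(0 - 3*(-5)) = 114*(0 - 1*(-15)) = 114*(0 + 15) = 114*15 = 1710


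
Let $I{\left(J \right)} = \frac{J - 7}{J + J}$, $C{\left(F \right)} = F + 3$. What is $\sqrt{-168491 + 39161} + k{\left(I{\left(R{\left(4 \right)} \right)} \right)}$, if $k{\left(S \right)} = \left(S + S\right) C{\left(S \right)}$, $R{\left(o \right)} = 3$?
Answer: $- \frac{28}{9} + 3 i \sqrt{14370} \approx -3.1111 + 359.63 i$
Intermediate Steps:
$C{\left(F \right)} = 3 + F$
$I{\left(J \right)} = \frac{-7 + J}{2 J}$ ($I{\left(J \right)} = \frac{J - 7}{2 J} = \left(-7 + J\right) \frac{1}{2 J} = \frac{-7 + J}{2 J}$)
$k{\left(S \right)} = 2 S \left(3 + S\right)$ ($k{\left(S \right)} = \left(S + S\right) \left(3 + S\right) = 2 S \left(3 + S\right)$)
$\sqrt{-168491 + 39161} + k{\left(I{\left(R{\left(4 \right)} \right)} \right)} = \sqrt{-168491 + 39161} + 2 \frac{-7 + 3}{2 \cdot 3} \left(3 + \frac{-7 + 3}{2 \cdot 3}\right) = \sqrt{-129330} + 2 \cdot \frac{1}{2} \cdot \frac{1}{3} \left(-4\right) \left(3 + \frac{1}{2} \cdot \frac{1}{3} \left(-4\right)\right) = 3 i \sqrt{14370} + 2 \left(- \frac{2}{3}\right) \left(3 - \frac{2}{3}\right) = 3 i \sqrt{14370} + 2 \left(- \frac{2}{3}\right) \frac{7}{3} = 3 i \sqrt{14370} - \frac{28}{9} = - \frac{28}{9} + 3 i \sqrt{14370}$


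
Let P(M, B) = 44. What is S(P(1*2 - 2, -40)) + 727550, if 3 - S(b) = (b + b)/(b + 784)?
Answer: 150603449/207 ≈ 7.2755e+5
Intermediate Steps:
S(b) = 3 - 2*b/(784 + b) (S(b) = 3 - (b + b)/(b + 784) = 3 - 2*b/(784 + b))
S(P(1*2 - 2, -40)) + 727550 = (2352 + 44)/(784 + 44) + 727550 = 2396/828 + 727550 = (1/828)*2396 + 727550 = 599/207 + 727550 = 150603449/207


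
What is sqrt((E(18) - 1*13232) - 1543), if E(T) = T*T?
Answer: I*sqrt(14451) ≈ 120.21*I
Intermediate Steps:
E(T) = T**2
sqrt((E(18) - 1*13232) - 1543) = sqrt((18**2 - 1*13232) - 1543) = sqrt((324 - 13232) - 1543) = sqrt(-12908 - 1543) = sqrt(-14451) = I*sqrt(14451)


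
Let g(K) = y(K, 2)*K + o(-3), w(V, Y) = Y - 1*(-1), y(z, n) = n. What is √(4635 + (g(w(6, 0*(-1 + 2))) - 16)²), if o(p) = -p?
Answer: 2*√1189 ≈ 68.964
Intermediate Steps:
w(V, Y) = 1 + Y (w(V, Y) = Y + 1 = 1 + Y)
g(K) = 3 + 2*K (g(K) = 2*K - 1*(-3) = 2*K + 3 = 3 + 2*K)
√(4635 + (g(w(6, 0*(-1 + 2))) - 16)²) = √(4635 + ((3 + 2*(1 + 0*(-1 + 2))) - 16)²) = √(4635 + ((3 + 2*(1 + 0*1)) - 16)²) = √(4635 + ((3 + 2*(1 + 0)) - 16)²) = √(4635 + ((3 + 2*1) - 16)²) = √(4635 + ((3 + 2) - 16)²) = √(4635 + (5 - 16)²) = √(4635 + (-11)²) = √(4635 + 121) = √4756 = 2*√1189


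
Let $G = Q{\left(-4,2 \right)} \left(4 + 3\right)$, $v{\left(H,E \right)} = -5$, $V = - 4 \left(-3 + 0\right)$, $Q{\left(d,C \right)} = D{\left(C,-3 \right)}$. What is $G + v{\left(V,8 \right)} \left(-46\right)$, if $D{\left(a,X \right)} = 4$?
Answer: $258$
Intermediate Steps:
$Q{\left(d,C \right)} = 4$
$V = 12$ ($V = \left(-4\right) \left(-3\right) = 12$)
$G = 28$ ($G = 4 \left(4 + 3\right) = 4 \cdot 7 = 28$)
$G + v{\left(V,8 \right)} \left(-46\right) = 28 - -230 = 28 + 230 = 258$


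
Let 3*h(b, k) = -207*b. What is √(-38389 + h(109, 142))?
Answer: I*√45910 ≈ 214.27*I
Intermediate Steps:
h(b, k) = -69*b (h(b, k) = (-207*b)/3 = -69*b)
√(-38389 + h(109, 142)) = √(-38389 - 69*109) = √(-38389 - 7521) = √(-45910) = I*√45910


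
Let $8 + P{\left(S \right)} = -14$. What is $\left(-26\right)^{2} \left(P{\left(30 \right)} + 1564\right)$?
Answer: $1042392$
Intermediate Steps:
$P{\left(S \right)} = -22$ ($P{\left(S \right)} = -8 - 14 = -22$)
$\left(-26\right)^{2} \left(P{\left(30 \right)} + 1564\right) = \left(-26\right)^{2} \left(-22 + 1564\right) = 676 \cdot 1542 = 1042392$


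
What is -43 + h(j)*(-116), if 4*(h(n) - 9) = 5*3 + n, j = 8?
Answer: -1754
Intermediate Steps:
h(n) = 51/4 + n/4 (h(n) = 9 + (5*3 + n)/4 = 9 + (15 + n)/4 = 9 + (15/4 + n/4) = 51/4 + n/4)
-43 + h(j)*(-116) = -43 + (51/4 + (¼)*8)*(-116) = -43 + (51/4 + 2)*(-116) = -43 + (59/4)*(-116) = -43 - 1711 = -1754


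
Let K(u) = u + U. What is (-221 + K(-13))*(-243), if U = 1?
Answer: 56619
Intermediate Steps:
K(u) = 1 + u (K(u) = u + 1 = 1 + u)
(-221 + K(-13))*(-243) = (-221 + (1 - 13))*(-243) = (-221 - 12)*(-243) = -233*(-243) = 56619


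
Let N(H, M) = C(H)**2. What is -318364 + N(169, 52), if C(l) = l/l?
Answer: -318363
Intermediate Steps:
C(l) = 1
N(H, M) = 1 (N(H, M) = 1**2 = 1)
-318364 + N(169, 52) = -318364 + 1 = -318363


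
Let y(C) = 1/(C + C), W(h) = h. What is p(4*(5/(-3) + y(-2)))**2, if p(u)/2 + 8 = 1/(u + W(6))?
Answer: 7396/25 ≈ 295.84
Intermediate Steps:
y(C) = 1/(2*C)
p(u) = -16 + 2/(6 + u) (p(u) = -16 + 2/(u + 6) = -16 + 2/(6 + u))
p(4*(5/(-3) + y(-2)))**2 = (2*(-47 - 32*(5/(-3) + (1/2)/(-2)))/(6 + 4*(5/(-3) + (1/2)/(-2))))**2 = (2*(-47 - 32*(5*(-1/3) + (1/2)*(-1/2)))/(6 + 4*(5*(-1/3) + (1/2)*(-1/2))))**2 = (2*(-47 - 32*(-5/3 - 1/4))/(6 + 4*(-5/3 - 1/4)))**2 = (2*(-47 - 32*(-23)/12)/(6 + 4*(-23/12)))**2 = (2*(-47 - 8*(-23/3))/(6 - 23/3))**2 = (2*(-47 + 184/3)/(-5/3))**2 = (2*(-3/5)*(43/3))**2 = (-86/5)**2 = 7396/25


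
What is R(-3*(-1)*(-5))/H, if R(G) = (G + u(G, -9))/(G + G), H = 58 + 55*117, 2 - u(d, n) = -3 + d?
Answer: -1/38958 ≈ -2.5669e-5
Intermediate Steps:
u(d, n) = 5 - d (u(d, n) = 2 - (-3 + d) = 2 + (3 - d) = 5 - d)
H = 6493 (H = 58 + 6435 = 6493)
R(G) = 5/(2*G) (R(G) = (G + (5 - G))/(G + G) = 5/((2*G)) = 5*(1/(2*G)) = 5/(2*G))
R(-3*(-1)*(-5))/H = (5/(2*((-3*(-1)*(-5)))))/6493 = (5/(2*((3*(-5)))))*(1/6493) = ((5/2)/(-15))*(1/6493) = ((5/2)*(-1/15))*(1/6493) = -1/6*1/6493 = -1/38958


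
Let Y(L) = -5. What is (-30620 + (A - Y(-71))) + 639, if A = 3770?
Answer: -26206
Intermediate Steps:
(-30620 + (A - Y(-71))) + 639 = (-30620 + (3770 - 1*(-5))) + 639 = (-30620 + (3770 + 5)) + 639 = (-30620 + 3775) + 639 = -26845 + 639 = -26206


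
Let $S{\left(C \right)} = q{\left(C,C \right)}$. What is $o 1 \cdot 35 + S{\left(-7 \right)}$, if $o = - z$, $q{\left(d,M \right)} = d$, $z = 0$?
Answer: $-7$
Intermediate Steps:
$S{\left(C \right)} = C$
$o = 0$ ($o = \left(-1\right) 0 = 0$)
$o 1 \cdot 35 + S{\left(-7 \right)} = 0 \cdot 1 \cdot 35 - 7 = 0 \cdot 35 - 7 = 0 - 7 = -7$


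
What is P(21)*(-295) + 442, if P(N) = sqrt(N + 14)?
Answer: 442 - 295*sqrt(35) ≈ -1303.2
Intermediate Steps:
P(N) = sqrt(14 + N)
P(21)*(-295) + 442 = sqrt(14 + 21)*(-295) + 442 = sqrt(35)*(-295) + 442 = -295*sqrt(35) + 442 = 442 - 295*sqrt(35)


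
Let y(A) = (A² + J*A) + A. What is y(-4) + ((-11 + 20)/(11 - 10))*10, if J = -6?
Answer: 126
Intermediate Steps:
y(A) = A² - 5*A (y(A) = (A² - 6*A) + A = A² - 5*A)
y(-4) + ((-11 + 20)/(11 - 10))*10 = -4*(-5 - 4) + ((-11 + 20)/(11 - 10))*10 = -4*(-9) + (9/1)*10 = 36 + (9*1)*10 = 36 + 9*10 = 36 + 90 = 126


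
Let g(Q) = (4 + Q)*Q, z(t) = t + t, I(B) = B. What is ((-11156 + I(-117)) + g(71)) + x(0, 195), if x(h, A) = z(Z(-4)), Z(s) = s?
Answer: -5956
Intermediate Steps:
z(t) = 2*t
g(Q) = Q*(4 + Q)
x(h, A) = -8 (x(h, A) = 2*(-4) = -8)
((-11156 + I(-117)) + g(71)) + x(0, 195) = ((-11156 - 117) + 71*(4 + 71)) - 8 = (-11273 + 71*75) - 8 = (-11273 + 5325) - 8 = -5948 - 8 = -5956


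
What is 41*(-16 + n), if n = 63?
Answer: 1927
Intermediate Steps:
41*(-16 + n) = 41*(-16 + 63) = 41*47 = 1927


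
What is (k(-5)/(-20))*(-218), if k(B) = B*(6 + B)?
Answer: -109/2 ≈ -54.500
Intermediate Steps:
(k(-5)/(-20))*(-218) = (-5*(6 - 5)/(-20))*(-218) = (-5*1*(-1/20))*(-218) = -5*(-1/20)*(-218) = (1/4)*(-218) = -109/2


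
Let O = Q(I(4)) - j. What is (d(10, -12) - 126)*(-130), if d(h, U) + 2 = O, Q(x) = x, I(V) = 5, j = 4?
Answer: 16510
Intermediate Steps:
O = 1 (O = 5 - 1*4 = 5 - 4 = 1)
d(h, U) = -1 (d(h, U) = -2 + 1 = -1)
(d(10, -12) - 126)*(-130) = (-1 - 126)*(-130) = -127*(-130) = 16510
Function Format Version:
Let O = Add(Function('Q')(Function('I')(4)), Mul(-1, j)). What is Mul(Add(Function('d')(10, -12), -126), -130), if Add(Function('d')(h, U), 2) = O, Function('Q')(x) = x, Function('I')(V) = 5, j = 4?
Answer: 16510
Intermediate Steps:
O = 1 (O = Add(5, Mul(-1, 4)) = Add(5, -4) = 1)
Function('d')(h, U) = -1 (Function('d')(h, U) = Add(-2, 1) = -1)
Mul(Add(Function('d')(10, -12), -126), -130) = Mul(Add(-1, -126), -130) = Mul(-127, -130) = 16510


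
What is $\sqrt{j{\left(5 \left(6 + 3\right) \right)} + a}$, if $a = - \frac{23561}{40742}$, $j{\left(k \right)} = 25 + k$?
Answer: $\frac{\sqrt{115233817218}}{40742} \approx 8.332$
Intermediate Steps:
$a = - \frac{23561}{40742}$ ($a = \left(-23561\right) \frac{1}{40742} = - \frac{23561}{40742} \approx -0.5783$)
$\sqrt{j{\left(5 \left(6 + 3\right) \right)} + a} = \sqrt{\left(25 + 5 \left(6 + 3\right)\right) - \frac{23561}{40742}} = \sqrt{\left(25 + 5 \cdot 9\right) - \frac{23561}{40742}} = \sqrt{\left(25 + 45\right) - \frac{23561}{40742}} = \sqrt{70 - \frac{23561}{40742}} = \sqrt{\frac{2828379}{40742}} = \frac{\sqrt{115233817218}}{40742}$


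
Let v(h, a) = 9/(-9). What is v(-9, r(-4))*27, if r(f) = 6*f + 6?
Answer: -27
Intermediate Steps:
r(f) = 6 + 6*f
v(h, a) = -1 (v(h, a) = 9*(-⅑) = -1)
v(-9, r(-4))*27 = -1*27 = -27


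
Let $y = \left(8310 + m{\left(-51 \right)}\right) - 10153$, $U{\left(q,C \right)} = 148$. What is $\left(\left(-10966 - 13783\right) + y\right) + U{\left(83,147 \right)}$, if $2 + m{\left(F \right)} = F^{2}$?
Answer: $-23845$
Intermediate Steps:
$m{\left(F \right)} = -2 + F^{2}$
$y = 756$ ($y = \left(8310 - \left(2 - \left(-51\right)^{2}\right)\right) - 10153 = \left(8310 + \left(-2 + 2601\right)\right) - 10153 = \left(8310 + 2599\right) - 10153 = 10909 - 10153 = 756$)
$\left(\left(-10966 - 13783\right) + y\right) + U{\left(83,147 \right)} = \left(\left(-10966 - 13783\right) + 756\right) + 148 = \left(-24749 + 756\right) + 148 = -23993 + 148 = -23845$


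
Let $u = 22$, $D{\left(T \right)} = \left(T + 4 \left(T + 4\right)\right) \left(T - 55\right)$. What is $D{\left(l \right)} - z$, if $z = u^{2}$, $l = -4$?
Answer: $-248$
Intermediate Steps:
$D{\left(T \right)} = \left(-55 + T\right) \left(16 + 5 T\right)$ ($D{\left(T \right)} = \left(T + 4 \left(4 + T\right)\right) \left(-55 + T\right) = \left(T + \left(16 + 4 T\right)\right) \left(-55 + T\right) = \left(16 + 5 T\right) \left(-55 + T\right) = \left(-55 + T\right) \left(16 + 5 T\right)$)
$z = 484$ ($z = 22^{2} = 484$)
$D{\left(l \right)} - z = \left(-880 - -1036 + 5 \left(-4\right)^{2}\right) - 484 = \left(-880 + 1036 + 5 \cdot 16\right) - 484 = \left(-880 + 1036 + 80\right) - 484 = 236 - 484 = -248$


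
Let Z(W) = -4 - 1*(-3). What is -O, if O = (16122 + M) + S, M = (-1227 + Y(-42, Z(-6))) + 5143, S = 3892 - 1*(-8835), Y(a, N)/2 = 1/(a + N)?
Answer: -1408893/43 ≈ -32765.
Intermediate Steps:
Z(W) = -1 (Z(W) = -4 + 3 = -1)
Y(a, N) = 2/(N + a) (Y(a, N) = 2/(a + N) = 2/(N + a))
S = 12727 (S = 3892 + 8835 = 12727)
M = 168386/43 (M = (-1227 + 2/(-1 - 42)) + 5143 = (-1227 + 2/(-43)) + 5143 = (-1227 + 2*(-1/43)) + 5143 = (-1227 - 2/43) + 5143 = -52763/43 + 5143 = 168386/43 ≈ 3916.0)
O = 1408893/43 (O = (16122 + 168386/43) + 12727 = 861632/43 + 12727 = 1408893/43 ≈ 32765.)
-O = -1*1408893/43 = -1408893/43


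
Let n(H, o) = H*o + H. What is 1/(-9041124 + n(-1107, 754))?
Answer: -1/9876909 ≈ -1.0125e-7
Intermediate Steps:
n(H, o) = H + H*o
1/(-9041124 + n(-1107, 754)) = 1/(-9041124 - 1107*(1 + 754)) = 1/(-9041124 - 1107*755) = 1/(-9041124 - 835785) = 1/(-9876909) = -1/9876909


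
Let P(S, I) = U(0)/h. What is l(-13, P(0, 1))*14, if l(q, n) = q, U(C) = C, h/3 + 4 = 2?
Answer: -182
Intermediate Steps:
h = -6 (h = -12 + 3*2 = -12 + 6 = -6)
P(S, I) = 0 (P(S, I) = 0/(-6) = 0*(-⅙) = 0)
l(-13, P(0, 1))*14 = -13*14 = -182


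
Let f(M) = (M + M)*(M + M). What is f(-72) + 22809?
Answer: 43545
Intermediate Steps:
f(M) = 4*M**2 (f(M) = (2*M)*(2*M) = 4*M**2)
f(-72) + 22809 = 4*(-72)**2 + 22809 = 4*5184 + 22809 = 20736 + 22809 = 43545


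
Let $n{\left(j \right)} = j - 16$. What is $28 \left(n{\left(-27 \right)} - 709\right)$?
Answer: $-21056$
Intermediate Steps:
$n{\left(j \right)} = -16 + j$
$28 \left(n{\left(-27 \right)} - 709\right) = 28 \left(\left(-16 - 27\right) - 709\right) = 28 \left(-43 - 709\right) = 28 \left(-752\right) = -21056$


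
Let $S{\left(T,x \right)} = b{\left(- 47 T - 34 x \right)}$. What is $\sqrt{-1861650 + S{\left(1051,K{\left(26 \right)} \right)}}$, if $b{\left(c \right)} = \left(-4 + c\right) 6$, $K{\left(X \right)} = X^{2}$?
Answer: $38 i \sqrt{1590} \approx 1515.2 i$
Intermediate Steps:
$b{\left(c \right)} = -24 + 6 c$
$S{\left(T,x \right)} = -24 - 282 T - 204 x$ ($S{\left(T,x \right)} = -24 + 6 \left(- 47 T - 34 x\right) = -24 - \left(204 x + 282 T\right) = -24 - 282 T - 204 x$)
$\sqrt{-1861650 + S{\left(1051,K{\left(26 \right)} \right)}} = \sqrt{-1861650 - \left(296406 + 137904\right)} = \sqrt{-1861650 - 434310} = \sqrt{-2295960} = 38 i \sqrt{1590}$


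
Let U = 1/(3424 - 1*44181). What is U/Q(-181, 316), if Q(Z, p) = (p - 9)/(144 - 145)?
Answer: 1/12512399 ≈ 7.9921e-8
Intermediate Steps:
U = -1/40757 (U = 1/(3424 - 44181) = 1/(-40757) = -1/40757 ≈ -2.4536e-5)
Q(Z, p) = 9 - p (Q(Z, p) = (-9 + p)/(-1) = (-9 + p)*(-1) = 9 - p)
U/Q(-181, 316) = -1/(40757*(9 - 1*316)) = -1/(40757*(9 - 316)) = -1/40757/(-307) = -1/40757*(-1/307) = 1/12512399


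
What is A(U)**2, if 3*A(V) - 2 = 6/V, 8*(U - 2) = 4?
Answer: 484/225 ≈ 2.1511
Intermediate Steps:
U = 5/2 (U = 2 + (1/8)*4 = 2 + 1/2 = 5/2 ≈ 2.5000)
A(V) = 2/3 + 2/V (A(V) = 2/3 + (6/V)/3 = 2/3 + 2/V)
A(U)**2 = (2/3 + 2/(5/2))**2 = (2/3 + 2*(2/5))**2 = (2/3 + 4/5)**2 = (22/15)**2 = 484/225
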